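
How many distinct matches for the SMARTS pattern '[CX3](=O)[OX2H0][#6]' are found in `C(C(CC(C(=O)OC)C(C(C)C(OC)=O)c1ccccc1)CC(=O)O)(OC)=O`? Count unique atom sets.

3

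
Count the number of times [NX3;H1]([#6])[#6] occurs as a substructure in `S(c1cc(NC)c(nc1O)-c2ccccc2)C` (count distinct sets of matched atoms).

[NX3;H1]([#6])[#6] is the SMARTS for a secondary amine: a trivalent nitrogen with one H, bonded to two carbons.
Exactly one fragment in the molecule meets all constraints, giving 1 match.

1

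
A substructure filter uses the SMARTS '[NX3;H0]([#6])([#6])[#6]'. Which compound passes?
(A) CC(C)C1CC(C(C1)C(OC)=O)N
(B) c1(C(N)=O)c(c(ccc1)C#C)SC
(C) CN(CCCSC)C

C

[NX3;H0]([#6])([#6])[#6] describes a trivalent nitrogen with no H, bonded to three carbons (a tertiary amine).
(A) has a primary amino group (-NH2) but the nitrogen has H2, not H0 with three carbons.
(B) has a primary amide (-C(=O)NH2) but the amide nitrogen has H2 and only one carbon neighbour.
(C) contains a dimethylamino group (-N(CH3)2), which satisfies every atom and bond constraint.
So the answer is (C).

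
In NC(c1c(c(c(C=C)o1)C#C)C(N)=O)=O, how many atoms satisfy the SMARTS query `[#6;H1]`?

Check the 15 heavy atoms by environment: 1× o (aromatic, H0) → no; 4× c (aromatic, H0) → no; 3× C (H0) → no; 2× O (H0) → no; 2× N (H2) → no; 2× C (H1) → match; 1× C (H2) → no.
That gives 2 matching atoms.

2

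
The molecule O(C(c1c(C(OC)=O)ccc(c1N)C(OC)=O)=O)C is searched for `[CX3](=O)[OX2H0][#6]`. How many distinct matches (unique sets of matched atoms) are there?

3

[CX3](=O)[OX2H0][#6] is the SMARTS for an ester: a carbonyl carbon bonded to an oxygen that is itself bonded to carbon (no H on that O).
The molecule carries 3 separate instances of a methyl-ester group (-C(=O)OCH3) meeting every constraint; each maps to a distinct set of atoms, giving 3 matches.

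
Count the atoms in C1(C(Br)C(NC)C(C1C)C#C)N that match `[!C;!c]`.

3

Check the 12 heavy atoms by environment: 9× C → no; 2× N → match; 1× Br → match.
Summing the matching environments: 2 + 1 = 3 matching atoms.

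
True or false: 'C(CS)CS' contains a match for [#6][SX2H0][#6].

False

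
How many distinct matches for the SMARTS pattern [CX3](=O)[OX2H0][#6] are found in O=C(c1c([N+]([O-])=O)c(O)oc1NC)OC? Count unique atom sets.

1

[CX3](=O)[OX2H0][#6] is the SMARTS for an ester: a carbonyl carbon bonded to an oxygen that is itself bonded to carbon (no H on that O).
Exactly one fragment in the molecule meets all constraints, giving 1 match.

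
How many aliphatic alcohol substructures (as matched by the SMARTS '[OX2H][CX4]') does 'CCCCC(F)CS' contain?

0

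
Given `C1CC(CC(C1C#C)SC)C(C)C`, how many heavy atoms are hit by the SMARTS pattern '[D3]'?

The query [D3] means: atom with exactly three heavy-atom neighbours.
Check the 13 heavy atoms by environment: 4× C (D2) → no; 4× C (D3) → match; 1× S (D2) → no; 4× C (D1) → no.
That gives 4 matching atoms.

4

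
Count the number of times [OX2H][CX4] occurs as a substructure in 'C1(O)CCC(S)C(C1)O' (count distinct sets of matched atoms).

[OX2H][CX4] is the SMARTS for an aliphatic alcohol: a hydroxyl oxygen bound to an sp3 (X4) carbon.
The molecule carries 2 separate instances of a hydroxyl group (-OH) meeting every constraint; each maps to a distinct set of atoms, giving 2 matches.

2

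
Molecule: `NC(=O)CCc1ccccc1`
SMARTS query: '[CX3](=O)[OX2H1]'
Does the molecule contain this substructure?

The pattern [CX3](=O)[OX2H1] describes an sp2 carbon double-bonded to O and single-bonded to an -OH oxygen — a carboxylic acid.
The closest candidate here is a primary amide (-C(=O)NH2), but the carbonyl is bonded to N, not to an -OH oxygen. No other fragment satisfies the full query, so there is no match.

No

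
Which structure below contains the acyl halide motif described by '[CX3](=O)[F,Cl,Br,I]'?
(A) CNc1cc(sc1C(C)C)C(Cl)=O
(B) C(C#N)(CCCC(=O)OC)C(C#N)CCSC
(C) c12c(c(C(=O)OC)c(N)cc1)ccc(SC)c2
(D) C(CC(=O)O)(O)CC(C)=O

[CX3](=O)[F,Cl,Br,I] describes a carbonyl carbon bonded to a halogen (an acyl halide).
(A) contains an acyl chloride (-C(=O)Cl), which satisfies every atom and bond constraint.
(B) has a methyl-ester group (-C(=O)OCH3) but the carbonyl is bonded to -O-C, not to a halogen.
(C) has a methyl-ester group (-C(=O)OCH3) but the carbonyl is bonded to -O-C, not to a halogen.
(D) has a carboxylic acid group (-C(=O)OH) but the carbonyl is bonded to -OH, not to a halogen.
So the answer is (A).

A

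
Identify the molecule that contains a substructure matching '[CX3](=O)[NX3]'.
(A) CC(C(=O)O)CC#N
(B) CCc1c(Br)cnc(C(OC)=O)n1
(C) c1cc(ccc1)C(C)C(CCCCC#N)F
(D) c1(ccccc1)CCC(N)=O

D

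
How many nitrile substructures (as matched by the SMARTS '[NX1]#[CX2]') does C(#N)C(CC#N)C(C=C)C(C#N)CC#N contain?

4

[NX1]#[CX2] is the SMARTS for a nitrile: a nitrogen triple-bonded to a two-connected carbon.
The molecule carries 4 separate instances of a nitrile (-C#N) meeting every constraint; each maps to a distinct set of atoms, giving 4 matches.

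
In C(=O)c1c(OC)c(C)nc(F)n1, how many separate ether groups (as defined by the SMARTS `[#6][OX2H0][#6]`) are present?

1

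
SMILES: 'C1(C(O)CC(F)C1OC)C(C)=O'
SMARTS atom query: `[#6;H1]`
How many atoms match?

4

The query [#6;H1] means: any carbon bearing exactly one hydrogen.
Check the 12 heavy atoms by environment: 4× C (H1) → match; 1× C (H2) → no; 2× O (H0) → no; 2× C (H3) → no; 1× C (H0) → no; 1× O (H1) → no; 1× F (H0) → no.
That gives 4 matching atoms.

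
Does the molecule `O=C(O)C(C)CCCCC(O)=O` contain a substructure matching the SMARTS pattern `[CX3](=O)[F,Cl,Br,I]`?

The pattern [CX3](=O)[F,Cl,Br,I] describes a carbonyl carbon bonded to a halogen — an acyl halide.
The closest candidate here is a carboxylic acid group (-C(=O)OH), but the carbonyl is bonded to -OH, not to a halogen. No other fragment satisfies the full query, so there is no match.

No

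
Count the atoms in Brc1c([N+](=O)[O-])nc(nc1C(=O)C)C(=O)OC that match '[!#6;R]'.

Check the 17 heavy atoms by environment: 2× n (aromatic, in 6-ring) → match; 4× c (aromatic, in 6-ring) → no; 1× Br (acyclic) → no; 1× N (charge +1, acyclic) → no; 1× O (charge -1, acyclic) → no; 4× O (acyclic) → no; 4× C (acyclic) → no.
That gives 2 matching atoms.

2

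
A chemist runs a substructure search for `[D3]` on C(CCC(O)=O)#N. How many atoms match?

1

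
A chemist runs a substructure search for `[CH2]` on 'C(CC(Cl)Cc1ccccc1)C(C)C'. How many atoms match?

3

The query [CH2] means: aliphatic carbon with exactly two hydrogens.
Check the 14 heavy atoms by environment: 3× C (H2) → match; 2× C (H1) → no; 2× C (H3) → no; 1× Cl (H0) → no; 1× c (aromatic, H0) → no; 5× c (aromatic, H1) → no.
That gives 3 matching atoms.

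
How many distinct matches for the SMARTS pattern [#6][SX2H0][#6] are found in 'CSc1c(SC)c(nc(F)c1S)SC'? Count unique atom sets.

3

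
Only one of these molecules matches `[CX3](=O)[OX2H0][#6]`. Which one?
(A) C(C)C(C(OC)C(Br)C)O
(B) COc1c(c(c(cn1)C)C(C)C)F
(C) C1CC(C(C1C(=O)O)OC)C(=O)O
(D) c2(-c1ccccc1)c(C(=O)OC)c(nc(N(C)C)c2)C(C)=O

[CX3](=O)[OX2H0][#6] describes a carbonyl carbon bonded to an oxygen that is itself bonded to carbon (no H on that O) (an ester).
(A) has a methoxy ether (-OCH3) but the ether oxygen is not adjacent to a C=O carbon.
(B) has a methoxy ether (-OCH3) but the ether oxygen is not adjacent to a C=O carbon.
(C) has a methoxy ether (-OCH3) but the ether oxygen is not adjacent to a C=O carbon.
(D) contains a methyl-ester group (-C(=O)OCH3), which satisfies every atom and bond constraint.
So the answer is (D).

D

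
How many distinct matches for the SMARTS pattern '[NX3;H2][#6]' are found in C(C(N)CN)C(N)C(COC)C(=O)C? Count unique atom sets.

[NX3;H2][#6] is the SMARTS for a primary amine: a trivalent nitrogen with two H attached to carbon.
The molecule carries 3 separate instances of a primary amino group (-NH2) meeting every constraint; each maps to a distinct set of atoms, giving 3 matches.

3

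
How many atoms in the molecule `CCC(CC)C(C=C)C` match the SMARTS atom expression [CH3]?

The query [CH3] means: aliphatic carbon with exactly three hydrogens.
Check the 9 heavy atoms by environment: 3× C (H2) → no; 3× C (H1) → no; 3× C (H3) → match.
That gives 3 matching atoms.

3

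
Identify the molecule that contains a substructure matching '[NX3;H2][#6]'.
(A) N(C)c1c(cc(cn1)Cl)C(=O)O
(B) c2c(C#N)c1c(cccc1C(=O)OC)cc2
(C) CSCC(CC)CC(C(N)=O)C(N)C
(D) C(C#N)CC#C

C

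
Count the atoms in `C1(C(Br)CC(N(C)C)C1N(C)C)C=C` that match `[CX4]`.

Check the 14 heavy atoms by environment: 9× C (X4) → match; 2× N (X3) → no; 1× Br (X1) → no; 2× C (X3) → no.
That gives 9 matching atoms.

9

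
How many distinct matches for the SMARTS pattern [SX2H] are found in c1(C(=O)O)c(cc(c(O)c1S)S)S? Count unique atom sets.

[SX2H] is the SMARTS for a thiol: an aliphatic sulfur with two connections, one being H.
The molecule carries 3 separate instances of a thiol (-SH) meeting every constraint; each maps to a distinct set of atoms, giving 3 matches.

3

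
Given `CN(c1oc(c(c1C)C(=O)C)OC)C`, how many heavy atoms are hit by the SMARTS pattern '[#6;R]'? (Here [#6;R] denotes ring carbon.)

4

Check the 14 heavy atoms by environment: 1× o (aromatic, in 5-ring) → no; 4× c (aromatic, in 5-ring) → match; 2× O (acyclic) → no; 6× C (acyclic) → no; 1× N (acyclic) → no.
That gives 4 matching atoms.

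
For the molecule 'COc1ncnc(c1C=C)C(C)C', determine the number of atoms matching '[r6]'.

The query [r6] means: r6 matches atoms in a six-membered ring.
Check the 13 heavy atoms by environment: 2× n (aromatic, in 6-ring) → match; 4× c (aromatic, in 6-ring) → match; 1× O (acyclic) → no; 6× C (acyclic) → no.
Summing the matching environments: 2 + 4 = 6 matching atoms.

6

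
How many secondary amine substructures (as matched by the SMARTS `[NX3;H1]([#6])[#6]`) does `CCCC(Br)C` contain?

0

[NX3;H1]([#6])[#6] is the SMARTS for a secondary amine: a trivalent nitrogen with one H, bonded to two carbons.
No fragment in the molecule satisfies every constraint, giving 0 matches.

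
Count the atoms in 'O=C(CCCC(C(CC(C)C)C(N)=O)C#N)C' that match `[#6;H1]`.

The query [#6;H1] means: any carbon bearing exactly one hydrogen.
Check the 17 heavy atoms by environment: 4× C (H2) → no; 3× C (H1) → match; 3× C (H0) → no; 1× N (H0) → no; 2× O (H0) → no; 1× N (H2) → no; 3× C (H3) → no.
That gives 3 matching atoms.

3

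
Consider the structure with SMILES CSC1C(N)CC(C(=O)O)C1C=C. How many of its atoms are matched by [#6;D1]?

2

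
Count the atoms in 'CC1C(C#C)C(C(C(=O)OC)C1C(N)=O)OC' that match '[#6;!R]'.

Check the 17 heavy atoms by environment: 5× C (in 5-ring) → no; 4× O (acyclic) → no; 7× C (acyclic) → match; 1× N (acyclic) → no.
That gives 7 matching atoms.

7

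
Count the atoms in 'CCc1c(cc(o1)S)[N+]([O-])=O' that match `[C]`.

Check the 11 heavy atoms by environment: 1× o (aromatic) → no; 4× c (aromatic) → no; 2× C → match; 1× N (charge +1) → no; 1× O (charge -1) → no; 1× O → no; 1× S → no.
That gives 2 matching atoms.

2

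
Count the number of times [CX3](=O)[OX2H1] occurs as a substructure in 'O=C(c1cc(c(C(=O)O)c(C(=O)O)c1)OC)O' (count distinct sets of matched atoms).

[CX3](=O)[OX2H1] is the SMARTS for a carboxylic acid: an sp2 carbon double-bonded to O and single-bonded to an -OH oxygen.
The molecule carries 3 separate instances of a carboxylic acid group (-C(=O)OH) meeting every constraint; each maps to a distinct set of atoms, giving 3 matches.

3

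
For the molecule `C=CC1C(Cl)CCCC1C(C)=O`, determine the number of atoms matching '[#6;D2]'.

The query [#6;D2] means: any carbon bonded to exactly two heavy atoms.
Check the 12 heavy atoms by environment: 4× C (D2) → match; 4× C (D3) → no; 2× C (D1) → no; 1× O (D1) → no; 1× Cl (D1) → no.
That gives 4 matching atoms.

4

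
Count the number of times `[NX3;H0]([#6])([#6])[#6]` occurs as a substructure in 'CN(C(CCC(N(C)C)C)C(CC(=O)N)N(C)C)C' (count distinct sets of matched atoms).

[NX3;H0]([#6])([#6])[#6] is the SMARTS for a tertiary amine: a trivalent nitrogen with no H, bonded to three carbons.
The molecule carries 3 separate instances of a dimethylamino group (-N(CH3)2) meeting every constraint; each maps to a distinct set of atoms, giving 3 matches.

3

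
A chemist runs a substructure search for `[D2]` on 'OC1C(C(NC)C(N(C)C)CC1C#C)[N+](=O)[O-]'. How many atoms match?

3

The query [D2] means: atom with exactly two heavy-atom neighbours.
Check the 17 heavy atoms by environment: 5× C (D3) → no; 2× C (D2) → match; 1× N (D2) → match; 4× C (D1) → no; 1× N (D3) → no; 1× N (charge +1, D3) → no; 1× O (charge -1, D1) → no; 2× O (D1) → no.
Summing the matching environments: 2 + 1 = 3 matching atoms.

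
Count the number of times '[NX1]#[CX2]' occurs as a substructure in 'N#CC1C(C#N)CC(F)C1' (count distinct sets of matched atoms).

[NX1]#[CX2] is the SMARTS for a nitrile: a nitrogen triple-bonded to a two-connected carbon.
The molecule carries 2 separate instances of a nitrile (-C#N) meeting every constraint; each maps to a distinct set of atoms, giving 2 matches.

2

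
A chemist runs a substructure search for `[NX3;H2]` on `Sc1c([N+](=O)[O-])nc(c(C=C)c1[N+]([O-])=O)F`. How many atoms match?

0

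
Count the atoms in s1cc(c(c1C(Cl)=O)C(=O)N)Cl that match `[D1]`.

5

The query [D1] means: atom with exactly one heavy-atom neighbour (degree 1).
Check the 12 heavy atoms by environment: 1× s (aromatic, D2) → no; 1× c (aromatic, D2) → no; 3× c (aromatic, D3) → no; 2× Cl (D1) → match; 2× C (D3) → no; 2× O (D1) → match; 1× N (D1) → match.
Summing the matching environments: 2 + 2 + 1 = 5 matching atoms.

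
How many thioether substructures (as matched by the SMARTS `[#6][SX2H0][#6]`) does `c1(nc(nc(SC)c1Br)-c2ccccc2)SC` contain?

2

[#6][SX2H0][#6] is the SMARTS for a thioether: an aliphatic sulfur bridging two carbons with no H on the sulfur.
The molecule carries 2 separate instances of a methylthio ether (-SCH3) meeting every constraint; each maps to a distinct set of atoms, giving 2 matches.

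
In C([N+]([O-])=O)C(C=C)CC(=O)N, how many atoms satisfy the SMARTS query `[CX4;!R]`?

3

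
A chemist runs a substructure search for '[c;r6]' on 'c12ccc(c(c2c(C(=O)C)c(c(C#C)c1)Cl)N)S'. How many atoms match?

The query [c;r6] means: aromatic carbon that belongs to a six-membered ring.
Check the 18 heavy atoms by environment: 10× c (aromatic, in 6-ring) → match; 4× C (acyclic) → no; 1× N (acyclic) → no; 1× S (acyclic) → no; 1× Cl (acyclic) → no; 1× O (acyclic) → no.
That gives 10 matching atoms.

10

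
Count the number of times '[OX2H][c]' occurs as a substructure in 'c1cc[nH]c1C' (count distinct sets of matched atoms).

0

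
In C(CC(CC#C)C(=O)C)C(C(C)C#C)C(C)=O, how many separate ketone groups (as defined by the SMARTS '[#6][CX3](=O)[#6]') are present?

2

[#6][CX3](=O)[#6] is the SMARTS for a ketone: a carbonyl carbon (no H) flanked by two carbons.
The molecule carries 2 separate instances of an acetyl/ketone group (-C(=O)CH3) meeting every constraint; each maps to a distinct set of atoms, giving 2 matches.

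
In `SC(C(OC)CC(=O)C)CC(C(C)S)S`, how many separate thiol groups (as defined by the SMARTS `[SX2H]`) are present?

3

[SX2H] is the SMARTS for a thiol: an aliphatic sulfur with two connections, one being H.
The molecule carries 3 separate instances of a thiol (-SH) meeting every constraint; each maps to a distinct set of atoms, giving 3 matches.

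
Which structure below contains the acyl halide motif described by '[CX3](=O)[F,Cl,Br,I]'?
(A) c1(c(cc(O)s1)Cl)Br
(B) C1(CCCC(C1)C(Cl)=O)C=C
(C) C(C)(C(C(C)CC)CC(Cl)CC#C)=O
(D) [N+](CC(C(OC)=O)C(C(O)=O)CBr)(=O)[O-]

[CX3](=O)[F,Cl,Br,I] describes a carbonyl carbon bonded to a halogen (an acyl halide).
(A) has a chloro substituent but the Cl is not on a carbonyl carbon.
(B) contains an acyl chloride (-C(=O)Cl), which satisfies every atom and bond constraint.
(C) has a chloro substituent but the Cl is not on a carbonyl carbon.
(D) has a carboxylic acid group (-C(=O)OH) but the carbonyl is bonded to -OH, not to a halogen.
So the answer is (B).

B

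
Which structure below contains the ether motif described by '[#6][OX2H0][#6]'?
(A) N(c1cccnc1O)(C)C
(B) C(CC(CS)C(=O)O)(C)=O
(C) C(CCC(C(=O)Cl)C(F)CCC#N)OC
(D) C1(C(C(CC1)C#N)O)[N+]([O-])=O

C

[#6][OX2H0][#6] describes an aliphatic oxygen bridging two carbons with no H on the oxygen (an ether).
(A) has a hydroxyl group (-OH) but the oxygen has H1, not H0 bridging two carbons.
(B) has a carboxylic acid group (-C(=O)OH) but the -OH oxygen has H1; the =O is OX1, not OX2.
(C) contains a methoxy ether (-OCH3), which satisfies every atom and bond constraint.
(D) has a hydroxyl group (-OH) but the oxygen has H1, not H0 bridging two carbons.
So the answer is (C).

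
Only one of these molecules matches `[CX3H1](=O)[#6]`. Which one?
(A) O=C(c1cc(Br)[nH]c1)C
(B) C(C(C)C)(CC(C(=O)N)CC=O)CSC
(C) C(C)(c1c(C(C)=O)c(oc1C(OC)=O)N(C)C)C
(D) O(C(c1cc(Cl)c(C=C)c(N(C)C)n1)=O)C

B

[CX3H1](=O)[#6] describes an sp2 carbon with one H, double-bonded to O and single-bonded to carbon (an aldehyde).
(A) has an acetyl/ketone group (-C(=O)CH3) but the carbonyl carbon has H0 (two carbon neighbours), not H1.
(B) contains an aldehyde (-CHO), which satisfies every atom and bond constraint.
(C) has a methyl-ester group (-C(=O)OCH3) but the carbonyl carbon has H0, not H1.
(D) has a methyl-ester group (-C(=O)OCH3) but the carbonyl carbon has H0, not H1.
So the answer is (B).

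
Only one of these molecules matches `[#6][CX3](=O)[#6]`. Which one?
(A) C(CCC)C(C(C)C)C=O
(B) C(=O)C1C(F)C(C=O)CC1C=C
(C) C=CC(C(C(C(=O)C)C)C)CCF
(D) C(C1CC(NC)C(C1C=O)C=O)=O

[#6][CX3](=O)[#6] describes a carbonyl carbon (no H) flanked by two carbons (a ketone).
(A) has an aldehyde (-CHO) but the carbonyl carbon has H1, so it is not flanked by two carbons.
(B) has an aldehyde (-CHO) but the carbonyl carbon has H1, so it is not flanked by two carbons.
(C) contains an acetyl/ketone group (-C(=O)CH3), which satisfies every atom and bond constraint.
(D) has an aldehyde (-CHO) but the carbonyl carbon has H1, so it is not flanked by two carbons.
So the answer is (C).

C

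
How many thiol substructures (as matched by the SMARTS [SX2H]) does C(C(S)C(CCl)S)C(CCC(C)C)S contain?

[SX2H] is the SMARTS for a thiol: an aliphatic sulfur with two connections, one being H.
The molecule carries 3 separate instances of a thiol (-SH) meeting every constraint; each maps to a distinct set of atoms, giving 3 matches.

3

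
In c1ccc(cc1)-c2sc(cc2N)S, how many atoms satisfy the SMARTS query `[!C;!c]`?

3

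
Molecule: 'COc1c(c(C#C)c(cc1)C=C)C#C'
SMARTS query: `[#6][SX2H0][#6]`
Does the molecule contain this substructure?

No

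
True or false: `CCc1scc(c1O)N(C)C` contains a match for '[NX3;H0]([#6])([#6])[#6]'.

True

The pattern [NX3;H0]([#6])([#6])[#6] describes a trivalent nitrogen with no H, bonded to three carbons — a tertiary amine.
The molecule carries a dimethylamino group (-N(CH3)2), whose atoms satisfy every constraint of the query, so the pattern matches.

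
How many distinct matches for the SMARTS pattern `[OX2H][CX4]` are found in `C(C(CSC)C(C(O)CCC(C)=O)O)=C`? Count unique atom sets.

2

[OX2H][CX4] is the SMARTS for an aliphatic alcohol: a hydroxyl oxygen bound to an sp3 (X4) carbon.
The molecule carries 2 separate instances of a hydroxyl group (-OH) meeting every constraint; each maps to a distinct set of atoms, giving 2 matches.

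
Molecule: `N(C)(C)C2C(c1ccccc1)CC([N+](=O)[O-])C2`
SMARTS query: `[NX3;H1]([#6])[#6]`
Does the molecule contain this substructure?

The pattern [NX3;H1]([#6])[#6] describes a trivalent nitrogen with one H, bonded to two carbons — a secondary amine.
The closest candidate here is a dimethylamino group (-N(CH3)2), but the nitrogen has H0, not H1. No other fragment satisfies the full query, so there is no match.

No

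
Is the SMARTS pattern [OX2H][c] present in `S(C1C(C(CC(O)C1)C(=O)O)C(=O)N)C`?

No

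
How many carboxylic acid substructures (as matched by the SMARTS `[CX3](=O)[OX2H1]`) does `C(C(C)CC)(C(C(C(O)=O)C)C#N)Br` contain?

[CX3](=O)[OX2H1] is the SMARTS for a carboxylic acid: an sp2 carbon double-bonded to O and single-bonded to an -OH oxygen.
Exactly one fragment in the molecule meets all constraints, giving 1 match.

1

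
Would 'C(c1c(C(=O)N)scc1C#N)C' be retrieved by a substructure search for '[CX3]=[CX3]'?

The pattern [CX3]=[CX3] describes a non-aromatic C=C double bond between two sp2 carbons — an alkene.
The closest candidate here is an ethyl group (-CH2CH3), but its C-C bond is a single bond between CX4 carbons, not CX3=CX3. No other fragment satisfies the full query, so there is no match.

No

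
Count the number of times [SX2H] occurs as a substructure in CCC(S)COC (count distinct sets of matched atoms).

[SX2H] is the SMARTS for a thiol: an aliphatic sulfur with two connections, one being H.
Exactly one fragment in the molecule meets all constraints, giving 1 match.

1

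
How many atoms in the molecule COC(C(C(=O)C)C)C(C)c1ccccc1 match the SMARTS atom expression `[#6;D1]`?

4

The query [#6;D1] means: carbon bonded to exactly one heavy atom.
Check the 16 heavy atoms by environment: 4× C (D1) → match; 4× C (D3) → no; 1× O (D2) → no; 1× O (D1) → no; 1× c (aromatic, D3) → no; 5× c (aromatic, D2) → no.
That gives 4 matching atoms.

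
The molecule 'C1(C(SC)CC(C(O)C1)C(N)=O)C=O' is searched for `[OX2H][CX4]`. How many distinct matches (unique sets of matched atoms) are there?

[OX2H][CX4] is the SMARTS for an aliphatic alcohol: a hydroxyl oxygen bound to an sp3 (X4) carbon.
Exactly one fragment in the molecule meets all constraints, giving 1 match.

1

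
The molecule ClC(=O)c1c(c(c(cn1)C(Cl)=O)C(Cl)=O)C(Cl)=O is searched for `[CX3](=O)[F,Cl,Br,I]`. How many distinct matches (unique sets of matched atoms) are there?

4

[CX3](=O)[F,Cl,Br,I] is the SMARTS for an acyl halide: a carbonyl carbon bonded to a halogen.
The molecule carries 4 separate instances of an acyl chloride (-C(=O)Cl) meeting every constraint; each maps to a distinct set of atoms, giving 4 matches.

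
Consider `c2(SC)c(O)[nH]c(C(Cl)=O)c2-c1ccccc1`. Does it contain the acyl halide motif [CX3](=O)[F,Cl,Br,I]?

The pattern [CX3](=O)[F,Cl,Br,I] describes a carbonyl carbon bonded to a halogen — an acyl halide.
The molecule carries an acyl chloride (-C(=O)Cl), whose atoms satisfy every constraint of the query, so the pattern matches.

Yes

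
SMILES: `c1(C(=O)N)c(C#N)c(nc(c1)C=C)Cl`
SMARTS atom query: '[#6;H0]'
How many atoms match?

6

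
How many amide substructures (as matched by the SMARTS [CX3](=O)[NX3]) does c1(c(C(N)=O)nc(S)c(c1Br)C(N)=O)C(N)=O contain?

3

[CX3](=O)[NX3] is the SMARTS for an amide: a carbonyl carbon bonded to a trivalent nitrogen.
The molecule carries 3 separate instances of a primary amide (-C(=O)NH2) meeting every constraint; each maps to a distinct set of atoms, giving 3 matches.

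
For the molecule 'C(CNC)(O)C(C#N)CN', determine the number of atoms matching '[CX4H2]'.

2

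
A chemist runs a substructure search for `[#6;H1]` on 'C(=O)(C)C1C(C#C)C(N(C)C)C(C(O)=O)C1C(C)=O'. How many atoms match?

6

Check the 19 heavy atoms by environment: 6× C (H1) → match; 4× C (H0) → no; 3× O (H0) → no; 4× C (H3) → no; 1× N (H0) → no; 1× O (H1) → no.
That gives 6 matching atoms.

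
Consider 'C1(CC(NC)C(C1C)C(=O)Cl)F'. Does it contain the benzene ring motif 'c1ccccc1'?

No

The pattern c1ccccc1 describes six aromatic carbons in a ring — a benzene ring.
The closest candidate here is a methyl group (-CH3), but no six-membered all-carbon aromatic ring is present. No other fragment satisfies the full query, so there is no match.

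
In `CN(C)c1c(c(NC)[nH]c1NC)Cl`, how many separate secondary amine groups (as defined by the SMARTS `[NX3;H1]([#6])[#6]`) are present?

2

[NX3;H1]([#6])[#6] is the SMARTS for a secondary amine: a trivalent nitrogen with one H, bonded to two carbons.
The molecule carries 2 separate instances of an N-methylamino group (-NHCH3) meeting every constraint; each maps to a distinct set of atoms, giving 2 matches.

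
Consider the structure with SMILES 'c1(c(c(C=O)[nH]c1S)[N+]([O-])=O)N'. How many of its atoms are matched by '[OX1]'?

The query [OX1] means: aliphatic oxygen with one total connection — typically a carbonyl =O or an oxide.
Check the 12 heavy atoms by environment: 1× n (aromatic, X3) → no; 4× c (aromatic, X3) → no; 1× S (X2) → no; 1× N (X3) → no; 1× C (X3) → no; 2× O (X1) → match; 1× N (charge +1, X3) → no; 1× O (charge -1, X1) → match.
Summing the matching environments: 2 + 1 = 3 matching atoms.

3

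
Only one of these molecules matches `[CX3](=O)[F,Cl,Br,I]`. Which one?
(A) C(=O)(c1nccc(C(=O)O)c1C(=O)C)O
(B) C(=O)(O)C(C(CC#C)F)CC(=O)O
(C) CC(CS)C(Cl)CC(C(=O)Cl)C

C

[CX3](=O)[F,Cl,Br,I] describes a carbonyl carbon bonded to a halogen (an acyl halide).
(A) has a carboxylic acid group (-C(=O)OH) but the carbonyl is bonded to -OH, not to a halogen.
(B) has a carboxylic acid group (-C(=O)OH) but the carbonyl is bonded to -OH, not to a halogen.
(C) contains an acyl chloride (-C(=O)Cl), which satisfies every atom and bond constraint.
So the answer is (C).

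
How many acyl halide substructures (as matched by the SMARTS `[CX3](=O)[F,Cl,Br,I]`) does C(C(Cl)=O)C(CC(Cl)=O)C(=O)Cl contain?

3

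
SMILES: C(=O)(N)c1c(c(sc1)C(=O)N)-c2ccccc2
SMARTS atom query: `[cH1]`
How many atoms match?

6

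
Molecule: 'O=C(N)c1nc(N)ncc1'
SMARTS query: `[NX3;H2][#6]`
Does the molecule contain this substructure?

Yes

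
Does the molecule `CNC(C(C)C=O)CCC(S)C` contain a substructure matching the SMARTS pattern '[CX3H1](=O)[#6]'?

The pattern [CX3H1](=O)[#6] describes an sp2 carbon with one H, double-bonded to O and single-bonded to carbon — an aldehyde.
The molecule carries an aldehyde (-CHO), whose atoms satisfy every constraint of the query, so the pattern matches.

Yes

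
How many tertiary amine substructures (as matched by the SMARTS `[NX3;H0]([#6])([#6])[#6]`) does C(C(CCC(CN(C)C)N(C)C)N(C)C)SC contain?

3

[NX3;H0]([#6])([#6])[#6] is the SMARTS for a tertiary amine: a trivalent nitrogen with no H, bonded to three carbons.
The molecule carries 3 separate instances of a dimethylamino group (-N(CH3)2) meeting every constraint; each maps to a distinct set of atoms, giving 3 matches.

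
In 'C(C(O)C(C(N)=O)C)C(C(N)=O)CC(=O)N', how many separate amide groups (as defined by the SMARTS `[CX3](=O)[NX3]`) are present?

3

[CX3](=O)[NX3] is the SMARTS for an amide: a carbonyl carbon bonded to a trivalent nitrogen.
The molecule carries 3 separate instances of a primary amide (-C(=O)NH2) meeting every constraint; each maps to a distinct set of atoms, giving 3 matches.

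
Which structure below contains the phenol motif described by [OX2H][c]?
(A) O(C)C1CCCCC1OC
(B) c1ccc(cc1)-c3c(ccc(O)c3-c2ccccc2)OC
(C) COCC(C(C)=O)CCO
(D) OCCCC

B

[OX2H][c] describes a hydroxyl oxygen attached to an aromatic carbon (a phenol).
(A) has a methoxy ether (-OCH3) but the oxygen has H0, not H1.
(B) contains a hydroxyl group (-OH), which satisfies every atom and bond constraint.
(C) has a hydroxyl group (-OH) but the -OH is on an aliphatic carbon, not an aromatic c.
(D) has a hydroxyl group (-OH) but the -OH is on an aliphatic carbon, not an aromatic c.
So the answer is (B).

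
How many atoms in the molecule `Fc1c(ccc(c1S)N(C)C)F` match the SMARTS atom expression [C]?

The query [C] means: uppercase C matches aliphatic (non-aromatic) carbon only.
Check the 12 heavy atoms by environment: 6× c (aromatic) → no; 2× F → no; 1× S → no; 1× N → no; 2× C → match.
That gives 2 matching atoms.

2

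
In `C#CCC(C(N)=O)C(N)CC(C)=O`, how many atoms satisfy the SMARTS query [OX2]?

The query [OX2] means: aliphatic oxygen with two total connections — ether, hydroxyl, or ester single-bond O.
Check the 13 heavy atoms by environment: 5× C (X4) → no; 2× C (X2) → no; 2× N (X3) → no; 2× C (X3) → no; 2× O (X1) → no.
No environment satisfies the query, so 0 matching atoms.

0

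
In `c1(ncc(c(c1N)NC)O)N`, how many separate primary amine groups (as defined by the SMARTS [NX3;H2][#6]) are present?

2

[NX3;H2][#6] is the SMARTS for a primary amine: a trivalent nitrogen with two H attached to carbon.
The molecule carries 2 separate instances of a primary amino group (-NH2) meeting every constraint; each maps to a distinct set of atoms, giving 2 matches.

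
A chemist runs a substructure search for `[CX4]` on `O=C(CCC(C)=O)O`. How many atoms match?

3

The query [CX4] means: C with X4: aliphatic carbon with exactly 4 total connections (bonds + H).
Check the 8 heavy atoms by environment: 3× C (X4) → match; 2× C (X3) → no; 2× O (X1) → no; 1× O (X2) → no.
That gives 3 matching atoms.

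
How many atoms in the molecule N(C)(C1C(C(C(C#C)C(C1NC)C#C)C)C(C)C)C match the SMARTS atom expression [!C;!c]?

Check the 19 heavy atoms by environment: 17× C → no; 2× N → match.
That gives 2 matching atoms.

2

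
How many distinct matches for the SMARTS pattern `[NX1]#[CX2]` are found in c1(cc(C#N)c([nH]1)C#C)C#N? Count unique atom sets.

2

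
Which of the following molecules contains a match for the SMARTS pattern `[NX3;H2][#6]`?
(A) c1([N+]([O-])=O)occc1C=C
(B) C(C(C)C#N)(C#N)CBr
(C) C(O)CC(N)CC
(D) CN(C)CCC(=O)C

C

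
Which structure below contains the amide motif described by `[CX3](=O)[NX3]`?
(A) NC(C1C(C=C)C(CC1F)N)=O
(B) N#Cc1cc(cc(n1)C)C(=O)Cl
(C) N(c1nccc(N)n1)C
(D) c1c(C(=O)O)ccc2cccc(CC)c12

A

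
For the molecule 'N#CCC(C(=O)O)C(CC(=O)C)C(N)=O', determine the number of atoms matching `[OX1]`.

The query [OX1] means: aliphatic oxygen with one total connection — typically a carbonyl =O or an oxide.
Check the 15 heavy atoms by environment: 5× C (X4) → no; 3× C (X3) → no; 3× O (X1) → match; 1× N (X3) → no; 1× O (X2) → no; 1× C (X2) → no; 1× N (X1) → no.
That gives 3 matching atoms.

3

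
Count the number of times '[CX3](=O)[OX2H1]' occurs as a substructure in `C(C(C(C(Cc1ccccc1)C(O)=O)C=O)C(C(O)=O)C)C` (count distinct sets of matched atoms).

2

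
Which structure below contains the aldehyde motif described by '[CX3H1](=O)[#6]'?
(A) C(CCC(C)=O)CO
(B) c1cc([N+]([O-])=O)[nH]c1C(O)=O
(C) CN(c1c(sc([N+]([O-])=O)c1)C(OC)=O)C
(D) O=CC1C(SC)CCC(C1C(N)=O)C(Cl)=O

D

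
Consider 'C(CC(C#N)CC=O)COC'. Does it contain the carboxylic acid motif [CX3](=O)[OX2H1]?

No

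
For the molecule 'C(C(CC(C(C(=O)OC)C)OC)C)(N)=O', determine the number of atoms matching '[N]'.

Check the 15 heavy atoms by environment: 10× C → no; 4× O → no; 1× N → match.
That gives 1 matching atom.

1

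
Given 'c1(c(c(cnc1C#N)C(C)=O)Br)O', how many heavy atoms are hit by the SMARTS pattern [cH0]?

The query [cH0] means: aromatic carbon with no attached hydrogen (substituted or ring-fusion).
Check the 13 heavy atoms by environment: 1× n (aromatic, H0) → no; 4× c (aromatic, H0) → match; 1× c (aromatic, H1) → no; 1× O (H1) → no; 2× C (H0) → no; 1× O (H0) → no; 1× C (H3) → no; 1× Br (H0) → no; 1× N (H0) → no.
That gives 4 matching atoms.

4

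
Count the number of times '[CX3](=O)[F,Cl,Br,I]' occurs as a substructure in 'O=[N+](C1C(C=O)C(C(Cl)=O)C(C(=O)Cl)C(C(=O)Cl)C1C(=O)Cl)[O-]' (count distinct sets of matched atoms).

[CX3](=O)[F,Cl,Br,I] is the SMARTS for an acyl halide: a carbonyl carbon bonded to a halogen.
The molecule carries 4 separate instances of an acyl chloride (-C(=O)Cl) meeting every constraint; each maps to a distinct set of atoms, giving 4 matches.

4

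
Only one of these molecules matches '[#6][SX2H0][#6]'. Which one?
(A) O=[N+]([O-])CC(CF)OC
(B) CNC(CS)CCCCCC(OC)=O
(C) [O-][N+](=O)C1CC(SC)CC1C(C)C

[#6][SX2H0][#6] describes an aliphatic sulfur bridging two carbons with no H on the sulfur (a thioether).
(A) has a methoxy ether (-OCH3) but the bridging atom is O, not S.
(B) has a thiol (-SH) but the sulfur has H1, not H0 bridging two carbons.
(C) contains a methylthio ether (-SCH3), which satisfies every atom and bond constraint.
So the answer is (C).

C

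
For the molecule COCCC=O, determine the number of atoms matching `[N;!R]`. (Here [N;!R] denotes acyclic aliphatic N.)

0

The query [N;!R] means: aliphatic nitrogen not in a ring.
Check the 6 heavy atoms by environment: 4× C (acyclic) → no; 2× O (acyclic) → no.
No environment satisfies the query, so 0 matching atoms.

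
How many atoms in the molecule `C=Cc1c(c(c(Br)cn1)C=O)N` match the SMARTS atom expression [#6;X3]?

8

The query [#6;X3] means: any carbon (aromatic or not) with three total connections.
Check the 12 heavy atoms by environment: 1× n (aromatic, X2) → no; 5× c (aromatic, X3) → match; 3× C (X3) → match; 1× O (X1) → no; 1× Br (X1) → no; 1× N (X3) → no.
Summing the matching environments: 5 + 3 = 8 matching atoms.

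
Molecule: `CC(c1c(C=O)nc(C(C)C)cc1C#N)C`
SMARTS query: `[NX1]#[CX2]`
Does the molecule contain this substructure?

Yes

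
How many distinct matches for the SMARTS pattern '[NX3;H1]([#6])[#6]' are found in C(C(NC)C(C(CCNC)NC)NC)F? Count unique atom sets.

4

[NX3;H1]([#6])[#6] is the SMARTS for a secondary amine: a trivalent nitrogen with one H, bonded to two carbons.
The molecule carries 4 separate instances of an N-methylamino group (-NHCH3) meeting every constraint; each maps to a distinct set of atoms, giving 4 matches.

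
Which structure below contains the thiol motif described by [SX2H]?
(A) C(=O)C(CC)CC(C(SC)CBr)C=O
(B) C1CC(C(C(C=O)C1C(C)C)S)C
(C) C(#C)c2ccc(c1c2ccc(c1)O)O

[SX2H] describes an aliphatic sulfur with two connections, one being H (a thiol).
(A) has a methylthio ether (-SCH3) but the sulfur has H0 (bonded to two carbons), not H1.
(B) contains a thiol (-SH), which satisfies every atom and bond constraint.
(C) has a hydroxyl group (-OH) but it is an -OH, not an -SH.
So the answer is (B).

B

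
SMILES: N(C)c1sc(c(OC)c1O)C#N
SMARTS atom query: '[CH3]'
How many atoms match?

2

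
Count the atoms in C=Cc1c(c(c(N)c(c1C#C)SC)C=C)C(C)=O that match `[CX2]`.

2

The query [CX2] means: C with X2: aliphatic carbon with exactly 2 total connections.
Check the 18 heavy atoms by environment: 6× c (aromatic, X3) → no; 5× C (X3) → no; 1× S (X2) → no; 2× C (X4) → no; 1× O (X1) → no; 1× N (X3) → no; 2× C (X2) → match.
That gives 2 matching atoms.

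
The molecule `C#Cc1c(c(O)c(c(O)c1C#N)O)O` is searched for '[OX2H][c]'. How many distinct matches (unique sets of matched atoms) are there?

4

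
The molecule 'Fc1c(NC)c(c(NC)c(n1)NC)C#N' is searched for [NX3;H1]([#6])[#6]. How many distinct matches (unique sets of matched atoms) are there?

[NX3;H1]([#6])[#6] is the SMARTS for a secondary amine: a trivalent nitrogen with one H, bonded to two carbons.
The molecule carries 3 separate instances of an N-methylamino group (-NHCH3) meeting every constraint; each maps to a distinct set of atoms, giving 3 matches.

3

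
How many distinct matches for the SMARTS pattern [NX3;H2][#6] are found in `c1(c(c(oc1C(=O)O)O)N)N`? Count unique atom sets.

2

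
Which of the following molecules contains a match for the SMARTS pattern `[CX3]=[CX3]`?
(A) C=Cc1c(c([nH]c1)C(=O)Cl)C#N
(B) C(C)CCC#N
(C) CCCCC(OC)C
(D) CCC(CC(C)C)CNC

A

[CX3]=[CX3] describes a non-aromatic C=C double bond between two sp2 carbons (an alkene).
(A) contains a vinyl group (-CH=CH2), which satisfies every atom and bond constraint.
(B) has an ethyl group (-CH2CH3) but its C-C bond is a single bond between CX4 carbons, not CX3=CX3.
(C) has an ethyl group (-CH2CH3) but its C-C bond is a single bond between CX4 carbons, not CX3=CX3.
(D) has an ethyl group (-CH2CH3) but its C-C bond is a single bond between CX4 carbons, not CX3=CX3.
So the answer is (A).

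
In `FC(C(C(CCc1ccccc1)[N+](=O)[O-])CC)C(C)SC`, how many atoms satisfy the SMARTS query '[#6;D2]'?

8

The query [#6;D2] means: any carbon bonded to exactly two heavy atoms.
Check the 21 heavy atoms by environment: 3× C (D2) → match; 4× C (D3) → no; 3× C (D1) → no; 1× N (charge +1, D3) → no; 1× O (charge -1, D1) → no; 1× O (D1) → no; 1× F (D1) → no; 1× c (aromatic, D3) → no; 5× c (aromatic, D2) → match; 1× S (D2) → no.
Summing the matching environments: 3 + 5 = 8 matching atoms.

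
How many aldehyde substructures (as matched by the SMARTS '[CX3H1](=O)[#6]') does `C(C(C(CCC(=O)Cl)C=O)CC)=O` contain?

[CX3H1](=O)[#6] is the SMARTS for an aldehyde: an sp2 carbon with one H, double-bonded to O and single-bonded to carbon.
The molecule carries 2 separate instances of an aldehyde (-CHO) meeting every constraint; each maps to a distinct set of atoms, giving 2 matches.

2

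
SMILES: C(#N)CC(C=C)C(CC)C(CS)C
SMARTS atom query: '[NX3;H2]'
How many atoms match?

0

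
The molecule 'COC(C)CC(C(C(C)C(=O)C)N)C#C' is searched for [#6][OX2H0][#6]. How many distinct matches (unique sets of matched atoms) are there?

[#6][OX2H0][#6] is the SMARTS for an ether: an aliphatic oxygen bridging two carbons with no H on the oxygen.
Exactly one fragment in the molecule meets all constraints, giving 1 match.

1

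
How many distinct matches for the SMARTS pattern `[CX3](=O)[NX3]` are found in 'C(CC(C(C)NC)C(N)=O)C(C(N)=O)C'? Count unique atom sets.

2

[CX3](=O)[NX3] is the SMARTS for an amide: a carbonyl carbon bonded to a trivalent nitrogen.
The molecule carries 2 separate instances of a primary amide (-C(=O)NH2) meeting every constraint; each maps to a distinct set of atoms, giving 2 matches.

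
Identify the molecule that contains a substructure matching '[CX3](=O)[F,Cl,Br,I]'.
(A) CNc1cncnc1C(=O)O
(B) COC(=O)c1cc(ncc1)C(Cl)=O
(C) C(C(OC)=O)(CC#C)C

[CX3](=O)[F,Cl,Br,I] describes a carbonyl carbon bonded to a halogen (an acyl halide).
(A) has a carboxylic acid group (-C(=O)OH) but the carbonyl is bonded to -OH, not to a halogen.
(B) contains an acyl chloride (-C(=O)Cl), which satisfies every atom and bond constraint.
(C) has a methyl-ester group (-C(=O)OCH3) but the carbonyl is bonded to -O-C, not to a halogen.
So the answer is (B).

B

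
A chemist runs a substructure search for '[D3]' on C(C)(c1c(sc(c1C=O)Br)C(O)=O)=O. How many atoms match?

6

Check the 14 heavy atoms by environment: 1× s (aromatic, D2) → no; 4× c (aromatic, D3) → match; 1× Br (D1) → no; 1× C (D2) → no; 4× O (D1) → no; 2× C (D3) → match; 1× C (D1) → no.
Summing the matching environments: 4 + 2 = 6 matching atoms.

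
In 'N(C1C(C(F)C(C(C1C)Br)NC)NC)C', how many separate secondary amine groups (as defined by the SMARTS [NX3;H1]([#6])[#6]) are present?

3

[NX3;H1]([#6])[#6] is the SMARTS for a secondary amine: a trivalent nitrogen with one H, bonded to two carbons.
The molecule carries 3 separate instances of an N-methylamino group (-NHCH3) meeting every constraint; each maps to a distinct set of atoms, giving 3 matches.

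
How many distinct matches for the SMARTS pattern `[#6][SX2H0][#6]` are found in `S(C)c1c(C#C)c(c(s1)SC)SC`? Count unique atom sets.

3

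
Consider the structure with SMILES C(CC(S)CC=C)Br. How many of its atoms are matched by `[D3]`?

Check the 8 heavy atoms by environment: 4× C (D2) → no; 1× C (D3) → match; 1× Br (D1) → no; 1× S (D1) → no; 1× C (D1) → no.
That gives 1 matching atom.

1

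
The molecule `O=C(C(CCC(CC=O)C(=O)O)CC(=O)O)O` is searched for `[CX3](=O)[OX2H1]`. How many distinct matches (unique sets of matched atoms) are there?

3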